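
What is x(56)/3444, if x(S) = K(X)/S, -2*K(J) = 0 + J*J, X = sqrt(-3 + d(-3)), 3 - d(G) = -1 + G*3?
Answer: -5/192864 ≈ -2.5925e-5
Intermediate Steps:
d(G) = 4 - 3*G (d(G) = 3 - (-1 + G*3) = 3 - (-1 + 3*G) = 3 + (1 - 3*G) = 4 - 3*G)
X = sqrt(10) (X = sqrt(-3 + (4 - 3*(-3))) = sqrt(-3 + (4 + 9)) = sqrt(-3 + 13) = sqrt(10) ≈ 3.1623)
K(J) = -J**2/2 (K(J) = -(0 + J*J)/2 = -(0 + J**2)/2 = -J**2/2)
x(S) = -5/S (x(S) = (-(sqrt(10))**2/2)/S = (-1/2*10)/S = -5/S)
x(56)/3444 = -5/56/3444 = -5*1/56*(1/3444) = -5/56*1/3444 = -5/192864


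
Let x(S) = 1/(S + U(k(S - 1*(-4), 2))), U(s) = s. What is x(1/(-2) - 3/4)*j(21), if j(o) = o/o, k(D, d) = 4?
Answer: 4/11 ≈ 0.36364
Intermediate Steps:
x(S) = 1/(4 + S) (x(S) = 1/(S + 4) = 1/(4 + S))
j(o) = 1
x(1/(-2) - 3/4)*j(21) = 1/(4 + (1/(-2) - 3/4)) = 1/(4 + (1*(-1/2) - 3*1/4)) = 1/(4 + (-1/2 - 3/4)) = 1/(4 - 5/4) = 1/(11/4) = (4/11)*1 = 4/11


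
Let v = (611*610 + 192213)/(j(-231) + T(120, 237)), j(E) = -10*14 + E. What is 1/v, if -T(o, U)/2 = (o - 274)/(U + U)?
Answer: -87773/133886751 ≈ -0.00065558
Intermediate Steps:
T(o, U) = -(-274 + o)/U (T(o, U) = -2*(o - 274)/(U + U) = -2*(-274 + o)/(2*U) = -2*(-274 + o)*1/(2*U) = -(-274 + o)/U)
j(E) = -140 + E
v = -133886751/87773 (v = (611*610 + 192213)/((-140 - 231) + (274 - 1*120)/237) = (372710 + 192213)/(-371 + (274 - 120)/237) = 564923/(-371 + (1/237)*154) = 564923/(-371 + 154/237) = 564923/(-87773/237) = 564923*(-237/87773) = -133886751/87773 ≈ -1525.4)
1/v = 1/(-133886751/87773) = -87773/133886751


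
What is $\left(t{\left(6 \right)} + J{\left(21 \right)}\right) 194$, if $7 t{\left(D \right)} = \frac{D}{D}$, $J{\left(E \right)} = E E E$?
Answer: $\frac{12576632}{7} \approx 1.7967 \cdot 10^{6}$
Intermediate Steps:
$J{\left(E \right)} = E^{3}$ ($J{\left(E \right)} = E^{2} E = E^{3}$)
$t{\left(D \right)} = \frac{1}{7}$ ($t{\left(D \right)} = \frac{D \frac{1}{D}}{7} = \frac{1}{7} \cdot 1 = \frac{1}{7}$)
$\left(t{\left(6 \right)} + J{\left(21 \right)}\right) 194 = \left(\frac{1}{7} + 21^{3}\right) 194 = \left(\frac{1}{7} + 9261\right) 194 = \frac{64828}{7} \cdot 194 = \frac{12576632}{7}$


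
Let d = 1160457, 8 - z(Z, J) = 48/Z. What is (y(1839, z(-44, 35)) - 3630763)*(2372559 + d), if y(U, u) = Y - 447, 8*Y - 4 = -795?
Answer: -12829472356317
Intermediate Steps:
Y = -791/8 (Y = ½ + (⅛)*(-795) = ½ - 795/8 = -791/8 ≈ -98.875)
z(Z, J) = 8 - 48/Z
y(U, u) = -4367/8 (y(U, u) = -791/8 - 447 = -4367/8)
(y(1839, z(-44, 35)) - 3630763)*(2372559 + d) = (-4367/8 - 3630763)*(2372559 + 1160457) = -29050471/8*3533016 = -12829472356317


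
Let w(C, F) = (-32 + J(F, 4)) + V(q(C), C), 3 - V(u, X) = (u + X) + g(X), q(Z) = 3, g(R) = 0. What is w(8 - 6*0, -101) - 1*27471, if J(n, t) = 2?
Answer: -27509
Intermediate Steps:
V(u, X) = 3 - X - u (V(u, X) = 3 - ((u + X) + 0) = 3 - ((X + u) + 0) = 3 - (X + u) = 3 + (-X - u) = 3 - X - u)
w(C, F) = -30 - C (w(C, F) = (-32 + 2) + (3 - C - 1*3) = -30 + (3 - C - 3) = -30 - C)
w(8 - 6*0, -101) - 1*27471 = (-30 - (8 - 6*0)) - 1*27471 = (-30 - (8 + 0)) - 27471 = (-30 - 1*8) - 27471 = (-30 - 8) - 27471 = -38 - 27471 = -27509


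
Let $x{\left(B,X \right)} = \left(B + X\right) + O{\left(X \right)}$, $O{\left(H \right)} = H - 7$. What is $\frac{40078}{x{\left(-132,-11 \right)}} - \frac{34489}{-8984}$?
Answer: $- \frac{354508023}{1446424} \approx -245.09$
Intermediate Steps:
$O{\left(H \right)} = -7 + H$ ($O{\left(H \right)} = H - 7 = -7 + H$)
$x{\left(B,X \right)} = -7 + B + 2 X$ ($x{\left(B,X \right)} = \left(B + X\right) + \left(-7 + X\right) = -7 + B + 2 X$)
$\frac{40078}{x{\left(-132,-11 \right)}} - \frac{34489}{-8984} = \frac{40078}{-7 - 132 + 2 \left(-11\right)} - \frac{34489}{-8984} = \frac{40078}{-7 - 132 - 22} - - \frac{34489}{8984} = \frac{40078}{-161} + \frac{34489}{8984} = 40078 \left(- \frac{1}{161}\right) + \frac{34489}{8984} = - \frac{40078}{161} + \frac{34489}{8984} = - \frac{354508023}{1446424}$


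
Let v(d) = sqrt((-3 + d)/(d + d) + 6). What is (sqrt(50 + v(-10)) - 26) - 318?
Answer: -344 + sqrt(5000 + 10*sqrt(665))/10 ≈ -336.75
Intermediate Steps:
v(d) = sqrt(6 + (-3 + d)/(2*d)) (v(d) = sqrt((-3 + d)/((2*d)) + 6) = sqrt((-3 + d)*(1/(2*d)) + 6) = sqrt((-3 + d)/(2*d) + 6) = sqrt(6 + (-3 + d)/(2*d)))
(sqrt(50 + v(-10)) - 26) - 318 = (sqrt(50 + sqrt(26 - 6/(-10))/2) - 26) - 318 = (sqrt(50 + sqrt(26 - 6*(-1/10))/2) - 26) - 318 = (sqrt(50 + sqrt(26 + 3/5)/2) - 26) - 318 = (sqrt(50 + sqrt(133/5)/2) - 26) - 318 = (sqrt(50 + (sqrt(665)/5)/2) - 26) - 318 = (sqrt(50 + sqrt(665)/10) - 26) - 318 = (-26 + sqrt(50 + sqrt(665)/10)) - 318 = -344 + sqrt(50 + sqrt(665)/10)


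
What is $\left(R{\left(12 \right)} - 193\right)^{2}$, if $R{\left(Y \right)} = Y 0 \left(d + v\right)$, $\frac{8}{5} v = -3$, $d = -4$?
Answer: $37249$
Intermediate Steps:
$v = - \frac{15}{8}$ ($v = \frac{5}{8} \left(-3\right) = - \frac{15}{8} \approx -1.875$)
$R{\left(Y \right)} = 0$ ($R{\left(Y \right)} = Y 0 \left(-4 - \frac{15}{8}\right) = Y 0 \left(- \frac{47}{8}\right) = Y 0 = 0$)
$\left(R{\left(12 \right)} - 193\right)^{2} = \left(0 - 193\right)^{2} = \left(-193\right)^{2} = 37249$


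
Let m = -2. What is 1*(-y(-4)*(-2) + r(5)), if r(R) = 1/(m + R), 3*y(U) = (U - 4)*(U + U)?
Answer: 43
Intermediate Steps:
y(U) = 2*U*(-4 + U)/3 (y(U) = ((U - 4)*(U + U))/3 = ((-4 + U)*(2*U))/3 = (2*U*(-4 + U))/3 = 2*U*(-4 + U)/3)
r(R) = 1/(-2 + R)
1*(-y(-4)*(-2) + r(5)) = 1*(-2*(-4)*(-4 - 4)/3*(-2) + 1/(-2 + 5)) = 1*(-2*(-4)*(-8)/3*(-2) + 1/3) = 1*(-1*64/3*(-2) + 1/3) = 1*(-64/3*(-2) + 1/3) = 1*(128/3 + 1/3) = 1*43 = 43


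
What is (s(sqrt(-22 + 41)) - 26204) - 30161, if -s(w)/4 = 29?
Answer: -56481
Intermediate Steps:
s(w) = -116 (s(w) = -4*29 = -116)
(s(sqrt(-22 + 41)) - 26204) - 30161 = (-116 - 26204) - 30161 = -26320 - 30161 = -56481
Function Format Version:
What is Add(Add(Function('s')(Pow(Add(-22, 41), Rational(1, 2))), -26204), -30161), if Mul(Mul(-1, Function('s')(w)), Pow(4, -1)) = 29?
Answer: -56481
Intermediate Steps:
Function('s')(w) = -116 (Function('s')(w) = Mul(-4, 29) = -116)
Add(Add(Function('s')(Pow(Add(-22, 41), Rational(1, 2))), -26204), -30161) = Add(Add(-116, -26204), -30161) = Add(-26320, -30161) = -56481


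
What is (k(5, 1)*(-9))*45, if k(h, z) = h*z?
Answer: -2025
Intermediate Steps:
(k(5, 1)*(-9))*45 = ((5*1)*(-9))*45 = (5*(-9))*45 = -45*45 = -2025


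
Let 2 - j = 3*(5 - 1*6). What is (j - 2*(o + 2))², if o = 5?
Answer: 81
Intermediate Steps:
j = 5 (j = 2 - 3*(5 - 1*6) = 2 - 3*(5 - 6) = 2 - 3*(-1) = 2 - 1*(-3) = 2 + 3 = 5)
(j - 2*(o + 2))² = (5 - 2*(5 + 2))² = (5 - 2*7)² = (5 - 14)² = (-9)² = 81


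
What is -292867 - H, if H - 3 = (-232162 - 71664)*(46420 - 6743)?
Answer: 12054611332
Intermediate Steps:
H = -12054904199 (H = 3 + (-232162 - 71664)*(46420 - 6743) = 3 - 303826*39677 = 3 - 12054904202 = -12054904199)
-292867 - H = -292867 - 1*(-12054904199) = -292867 + 12054904199 = 12054611332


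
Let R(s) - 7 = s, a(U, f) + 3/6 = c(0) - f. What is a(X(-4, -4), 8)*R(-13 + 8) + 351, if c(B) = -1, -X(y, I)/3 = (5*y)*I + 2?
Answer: 332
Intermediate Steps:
X(y, I) = -6 - 15*I*y (X(y, I) = -3*((5*y)*I + 2) = -3*(5*I*y + 2) = -3*(2 + 5*I*y) = -6 - 15*I*y)
a(U, f) = -3/2 - f (a(U, f) = -½ + (-1 - f) = -3/2 - f)
R(s) = 7 + s
a(X(-4, -4), 8)*R(-13 + 8) + 351 = (-3/2 - 1*8)*(7 + (-13 + 8)) + 351 = (-3/2 - 8)*(7 - 5) + 351 = -19/2*2 + 351 = -19 + 351 = 332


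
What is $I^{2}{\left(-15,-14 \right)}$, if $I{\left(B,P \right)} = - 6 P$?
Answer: $7056$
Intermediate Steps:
$I^{2}{\left(-15,-14 \right)} = \left(\left(-6\right) \left(-14\right)\right)^{2} = 84^{2} = 7056$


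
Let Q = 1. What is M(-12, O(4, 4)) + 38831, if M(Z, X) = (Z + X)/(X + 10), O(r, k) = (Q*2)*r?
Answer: 349477/9 ≈ 38831.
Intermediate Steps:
O(r, k) = 2*r (O(r, k) = (1*2)*r = 2*r)
M(Z, X) = (X + Z)/(10 + X)
M(-12, O(4, 4)) + 38831 = (2*4 - 12)/(10 + 2*4) + 38831 = (8 - 12)/(10 + 8) + 38831 = -4/18 + 38831 = (1/18)*(-4) + 38831 = -2/9 + 38831 = 349477/9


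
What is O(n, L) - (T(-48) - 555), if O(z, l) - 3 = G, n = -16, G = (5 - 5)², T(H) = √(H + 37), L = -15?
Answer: 558 - I*√11 ≈ 558.0 - 3.3166*I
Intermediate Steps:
T(H) = √(37 + H)
G = 0 (G = 0² = 0)
O(z, l) = 3 (O(z, l) = 3 + 0 = 3)
O(n, L) - (T(-48) - 555) = 3 - (√(37 - 48) - 555) = 3 - (√(-11) - 555) = 3 - (I*√11 - 555) = 3 - (-555 + I*√11) = 3 + (555 - I*√11) = 558 - I*√11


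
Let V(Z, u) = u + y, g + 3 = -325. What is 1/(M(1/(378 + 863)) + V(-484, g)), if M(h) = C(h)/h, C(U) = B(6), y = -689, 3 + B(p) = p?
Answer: 1/2706 ≈ 0.00036955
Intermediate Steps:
B(p) = -3 + p
C(U) = 3 (C(U) = -3 + 6 = 3)
g = -328 (g = -3 - 325 = -328)
V(Z, u) = -689 + u (V(Z, u) = u - 689 = -689 + u)
M(h) = 3/h
1/(M(1/(378 + 863)) + V(-484, g)) = 1/(3/(1/(378 + 863)) + (-689 - 328)) = 1/(3/(1/1241) - 1017) = 1/(3*1241 - 1017) = 1/(3723 - 1017) = 1/2706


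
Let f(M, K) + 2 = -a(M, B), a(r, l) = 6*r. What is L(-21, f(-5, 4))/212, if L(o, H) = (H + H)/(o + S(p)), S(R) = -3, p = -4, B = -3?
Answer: -7/636 ≈ -0.011006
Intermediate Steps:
f(M, K) = -2 - 6*M
L(o, H) = 2*H/(-3 + o) (L(o, H) = (H + H)/(o - 3) = (2*H)/(-3 + o) = 2*H/(-3 + o))
L(-21, f(-5, 4))/212 = (2*(-2 - 6*(-5))/(-3 - 21))/212 = (2*(-2 + 30)/(-24))*(1/212) = (2*28*(-1/24))*(1/212) = -7/3*1/212 = -7/636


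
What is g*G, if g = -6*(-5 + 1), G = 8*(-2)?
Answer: -384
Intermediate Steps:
G = -16
g = 24 (g = -6*(-4) = 24)
g*G = 24*(-16) = -384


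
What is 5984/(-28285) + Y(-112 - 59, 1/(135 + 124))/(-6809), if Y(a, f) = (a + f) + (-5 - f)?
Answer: -3251536/17508415 ≈ -0.18571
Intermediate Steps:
Y(a, f) = -5 + a
5984/(-28285) + Y(-112 - 59, 1/(135 + 124))/(-6809) = 5984/(-28285) + (-5 + (-112 - 59))/(-6809) = 5984*(-1/28285) + (-5 - 171)*(-1/6809) = -5984/28285 - 176*(-1/6809) = -5984/28285 + 16/619 = -3251536/17508415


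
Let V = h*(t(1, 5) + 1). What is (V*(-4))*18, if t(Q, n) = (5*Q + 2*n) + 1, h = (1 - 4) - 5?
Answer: 9792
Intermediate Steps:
h = -8 (h = -3 - 5 = -8)
t(Q, n) = 1 + 2*n + 5*Q (t(Q, n) = (2*n + 5*Q) + 1 = 1 + 2*n + 5*Q)
V = -136 (V = -8*((1 + 2*5 + 5*1) + 1) = -8*((1 + 10 + 5) + 1) = -8*(16 + 1) = -8*17 = -136)
(V*(-4))*18 = -136*(-4)*18 = 544*18 = 9792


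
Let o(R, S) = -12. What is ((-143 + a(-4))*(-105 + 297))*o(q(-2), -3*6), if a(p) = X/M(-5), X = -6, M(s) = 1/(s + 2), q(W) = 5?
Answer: 288000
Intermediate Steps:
M(s) = 1/(2 + s)
a(p) = 18 (a(p) = -6/(1/(2 - 5)) = -6/(1/(-3)) = -6/(-⅓) = -6*(-3) = 18)
((-143 + a(-4))*(-105 + 297))*o(q(-2), -3*6) = ((-143 + 18)*(-105 + 297))*(-12) = -125*192*(-12) = -24000*(-12) = 288000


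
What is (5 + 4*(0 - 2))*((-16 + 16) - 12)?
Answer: 36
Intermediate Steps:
(5 + 4*(0 - 2))*((-16 + 16) - 12) = (5 + 4*(-2))*(0 - 12) = (5 - 8)*(-12) = -3*(-12) = 36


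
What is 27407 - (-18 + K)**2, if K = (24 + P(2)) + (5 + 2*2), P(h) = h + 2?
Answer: 27046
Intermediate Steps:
P(h) = 2 + h
K = 37 (K = (24 + (2 + 2)) + (5 + 2*2) = (24 + 4) + (5 + 4) = 28 + 9 = 37)
27407 - (-18 + K)**2 = 27407 - (-18 + 37)**2 = 27407 - 1*19**2 = 27407 - 1*361 = 27407 - 361 = 27046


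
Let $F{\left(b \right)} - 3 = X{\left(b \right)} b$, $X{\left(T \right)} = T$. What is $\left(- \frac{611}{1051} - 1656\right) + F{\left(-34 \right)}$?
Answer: $- \frac{522958}{1051} \approx -497.58$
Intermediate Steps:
$F{\left(b \right)} = 3 + b^{2}$ ($F{\left(b \right)} = 3 + b b = 3 + b^{2}$)
$\left(- \frac{611}{1051} - 1656\right) + F{\left(-34 \right)} = \left(- \frac{611}{1051} - 1656\right) + \left(3 + \left(-34\right)^{2}\right) = \left(\left(-611\right) \frac{1}{1051} - 1656\right) + \left(3 + 1156\right) = \left(- \frac{611}{1051} - 1656\right) + 1159 = - \frac{1741067}{1051} + 1159 = - \frac{522958}{1051}$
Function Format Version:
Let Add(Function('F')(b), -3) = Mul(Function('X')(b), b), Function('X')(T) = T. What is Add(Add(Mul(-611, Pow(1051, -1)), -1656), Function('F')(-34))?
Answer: Rational(-522958, 1051) ≈ -497.58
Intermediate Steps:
Function('F')(b) = Add(3, Pow(b, 2)) (Function('F')(b) = Add(3, Mul(b, b)) = Add(3, Pow(b, 2)))
Add(Add(Mul(-611, Pow(1051, -1)), -1656), Function('F')(-34)) = Add(Add(Mul(-611, Pow(1051, -1)), -1656), Add(3, Pow(-34, 2))) = Add(Add(Mul(-611, Rational(1, 1051)), -1656), Add(3, 1156)) = Add(Add(Rational(-611, 1051), -1656), 1159) = Add(Rational(-1741067, 1051), 1159) = Rational(-522958, 1051)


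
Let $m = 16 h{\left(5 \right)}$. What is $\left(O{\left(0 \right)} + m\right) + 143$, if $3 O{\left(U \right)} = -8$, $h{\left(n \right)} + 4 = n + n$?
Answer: $\frac{709}{3} \approx 236.33$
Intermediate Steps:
$h{\left(n \right)} = -4 + 2 n$ ($h{\left(n \right)} = -4 + \left(n + n\right) = -4 + 2 n$)
$O{\left(U \right)} = - \frac{8}{3}$ ($O{\left(U \right)} = \frac{1}{3} \left(-8\right) = - \frac{8}{3}$)
$m = 96$ ($m = 16 \left(-4 + 2 \cdot 5\right) = 16 \left(-4 + 10\right) = 16 \cdot 6 = 96$)
$\left(O{\left(0 \right)} + m\right) + 143 = \left(- \frac{8}{3} + 96\right) + 143 = \frac{280}{3} + 143 = \frac{709}{3}$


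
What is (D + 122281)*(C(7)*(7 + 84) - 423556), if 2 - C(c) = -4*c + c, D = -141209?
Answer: 7977451664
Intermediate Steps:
C(c) = 2 + 3*c (C(c) = 2 - (-4*c + c) = 2 - (-3)*c = 2 + 3*c)
(D + 122281)*(C(7)*(7 + 84) - 423556) = (-141209 + 122281)*((2 + 3*7)*(7 + 84) - 423556) = -18928*((2 + 21)*91 - 423556) = -18928*(23*91 - 423556) = -18928*(2093 - 423556) = -18928*(-421463) = 7977451664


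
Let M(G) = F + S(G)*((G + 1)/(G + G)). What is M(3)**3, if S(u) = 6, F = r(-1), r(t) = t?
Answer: 27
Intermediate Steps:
F = -1
M(G) = -1 + 3*(1 + G)/G (M(G) = -1 + 6*((G + 1)/(G + G)) = -1 + 6*((1 + G)/((2*G))) = -1 + 6*((1 + G)*(1/(2*G))) = -1 + 6*((1 + G)/(2*G)) = -1 + 3*(1 + G)/G)
M(3)**3 = (2 + 3/3)**3 = (2 + 3*(1/3))**3 = (2 + 1)**3 = 3**3 = 27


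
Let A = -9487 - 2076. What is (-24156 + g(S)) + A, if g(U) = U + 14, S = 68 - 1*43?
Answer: -35680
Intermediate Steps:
A = -11563
S = 25 (S = 68 - 43 = 25)
g(U) = 14 + U
(-24156 + g(S)) + A = (-24156 + (14 + 25)) - 11563 = (-24156 + 39) - 11563 = -24117 - 11563 = -35680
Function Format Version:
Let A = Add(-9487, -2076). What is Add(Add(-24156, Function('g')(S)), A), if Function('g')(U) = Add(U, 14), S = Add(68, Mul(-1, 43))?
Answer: -35680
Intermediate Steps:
A = -11563
S = 25 (S = Add(68, -43) = 25)
Function('g')(U) = Add(14, U)
Add(Add(-24156, Function('g')(S)), A) = Add(Add(-24156, Add(14, 25)), -11563) = Add(Add(-24156, 39), -11563) = Add(-24117, -11563) = -35680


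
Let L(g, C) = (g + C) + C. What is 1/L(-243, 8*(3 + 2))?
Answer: -1/163 ≈ -0.0061350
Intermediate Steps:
L(g, C) = g + 2*C (L(g, C) = (C + g) + C = g + 2*C)
1/L(-243, 8*(3 + 2)) = 1/(-243 + 2*(8*(3 + 2))) = 1/(-243 + 2*(8*5)) = 1/(-243 + 2*40) = 1/(-243 + 80) = 1/(-163) = -1/163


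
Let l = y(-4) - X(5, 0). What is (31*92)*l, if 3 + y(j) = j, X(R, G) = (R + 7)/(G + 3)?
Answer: -31372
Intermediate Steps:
X(R, G) = (7 + R)/(3 + G)
y(j) = -3 + j
l = -11 (l = (-3 - 4) - (7 + 5)/(3 + 0) = -7 - 12/3 = -7 - 1*4 = -7 - 4 = -11)
(31*92)*l = (31*92)*(-11) = 2852*(-11) = -31372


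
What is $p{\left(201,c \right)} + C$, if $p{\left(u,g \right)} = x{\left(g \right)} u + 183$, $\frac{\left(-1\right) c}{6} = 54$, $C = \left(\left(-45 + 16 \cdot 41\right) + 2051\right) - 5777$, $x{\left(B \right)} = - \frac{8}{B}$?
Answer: $- \frac{79030}{27} \approx -2927.0$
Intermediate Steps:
$C = -3115$ ($C = \left(\left(-45 + 656\right) + 2051\right) - 5777 = \left(611 + 2051\right) - 5777 = 2662 - 5777 = -3115$)
$c = -324$ ($c = \left(-6\right) 54 = -324$)
$p{\left(u,g \right)} = 183 - \frac{8 u}{g}$ ($p{\left(u,g \right)} = - \frac{8}{g} u + 183 = - \frac{8 u}{g} + 183 = 183 - \frac{8 u}{g}$)
$p{\left(201,c \right)} + C = \left(183 - \frac{1608}{-324}\right) - 3115 = \left(183 - 1608 \left(- \frac{1}{324}\right)\right) - 3115 = \left(183 + \frac{134}{27}\right) - 3115 = \frac{5075}{27} - 3115 = - \frac{79030}{27}$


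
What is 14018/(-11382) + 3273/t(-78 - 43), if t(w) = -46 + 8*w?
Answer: -8577923/1923558 ≈ -4.4594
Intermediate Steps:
14018/(-11382) + 3273/t(-78 - 43) = 14018/(-11382) + 3273/(-46 + 8*(-78 - 43)) = 14018*(-1/11382) + 3273/(-46 + 8*(-121)) = -7009/5691 + 3273/(-46 - 968) = -7009/5691 + 3273/(-1014) = -7009/5691 + 3273*(-1/1014) = -7009/5691 - 1091/338 = -8577923/1923558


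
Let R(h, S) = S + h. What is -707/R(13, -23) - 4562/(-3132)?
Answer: 282493/3915 ≈ 72.157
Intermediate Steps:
-707/R(13, -23) - 4562/(-3132) = -707/(-23 + 13) - 4562/(-3132) = -707/(-10) - 4562*(-1/3132) = -707*(-1/10) + 2281/1566 = 707/10 + 2281/1566 = 282493/3915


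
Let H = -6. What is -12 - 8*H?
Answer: 36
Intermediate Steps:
-12 - 8*H = -12 - 8*(-6) = -12 + 48 = 36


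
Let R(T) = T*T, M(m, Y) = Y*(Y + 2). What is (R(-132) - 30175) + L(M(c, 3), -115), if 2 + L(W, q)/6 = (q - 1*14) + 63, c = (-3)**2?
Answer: -13159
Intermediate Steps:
c = 9
M(m, Y) = Y*(2 + Y)
L(W, q) = 282 + 6*q (L(W, q) = -12 + 6*((q - 1*14) + 63) = -12 + 6*((q - 14) + 63) = -12 + 6*((-14 + q) + 63) = -12 + 6*(49 + q) = -12 + (294 + 6*q) = 282 + 6*q)
R(T) = T**2
(R(-132) - 30175) + L(M(c, 3), -115) = ((-132)**2 - 30175) + (282 + 6*(-115)) = (17424 - 30175) + (282 - 690) = -12751 - 408 = -13159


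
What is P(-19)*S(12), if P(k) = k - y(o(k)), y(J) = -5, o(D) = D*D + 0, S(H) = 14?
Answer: -196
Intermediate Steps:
o(D) = D**2 (o(D) = D**2 + 0 = D**2)
P(k) = 5 + k (P(k) = k - 1*(-5) = k + 5 = 5 + k)
P(-19)*S(12) = (5 - 19)*14 = -14*14 = -196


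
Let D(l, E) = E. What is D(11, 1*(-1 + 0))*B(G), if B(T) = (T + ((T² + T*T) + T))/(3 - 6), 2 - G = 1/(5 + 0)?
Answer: 84/25 ≈ 3.3600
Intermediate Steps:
G = 9/5 (G = 2 - 1/(5 + 0) = 2 - 1/5 = 2 - 1*⅕ = 2 - ⅕ = 9/5 ≈ 1.8000)
B(T) = -2*T/3 - 2*T²/3 (B(T) = (T + ((T² + T²) + T))/(-3) = (T + (2*T² + T))*(-⅓) = (T + (T + 2*T²))*(-⅓) = (2*T + 2*T²)*(-⅓) = -2*T/3 - 2*T²/3)
D(11, 1*(-1 + 0))*B(G) = (1*(-1 + 0))*(-⅔*9/5*(1 + 9/5)) = (1*(-1))*(-⅔*9/5*14/5) = -1*(-84/25) = 84/25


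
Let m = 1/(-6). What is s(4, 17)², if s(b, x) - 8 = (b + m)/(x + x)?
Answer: 2739025/41616 ≈ 65.817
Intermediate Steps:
m = -⅙ ≈ -0.16667
s(b, x) = 8 + (-⅙ + b)/(2*x) (s(b, x) = 8 + (b - ⅙)/(x + x) = 8 + (-⅙ + b)/((2*x)) = 8 + (-⅙ + b)*(1/(2*x)) = 8 + (-⅙ + b)/(2*x))
s(4, 17)² = ((1/12)*(-1 + 6*4 + 96*17)/17)² = ((1/12)*(1/17)*(-1 + 24 + 1632))² = ((1/12)*(1/17)*1655)² = (1655/204)² = 2739025/41616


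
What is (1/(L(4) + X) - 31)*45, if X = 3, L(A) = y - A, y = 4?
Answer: -1380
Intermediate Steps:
L(A) = 4 - A
(1/(L(4) + X) - 31)*45 = (1/((4 - 1*4) + 3) - 31)*45 = (1/((4 - 4) + 3) - 31)*45 = (1/(0 + 3) - 31)*45 = (1/3 - 31)*45 = -92/3*45 = -1380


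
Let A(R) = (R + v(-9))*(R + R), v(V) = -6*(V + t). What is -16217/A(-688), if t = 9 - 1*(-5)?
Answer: -16217/987968 ≈ -0.016414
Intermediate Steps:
t = 14 (t = 9 + 5 = 14)
v(V) = -84 - 6*V (v(V) = -6*(V + 14) = -6*(14 + V) = -84 - 6*V)
A(R) = 2*R*(-30 + R) (A(R) = (R + (-84 - 6*(-9)))*(R + R) = (R + (-84 + 54))*(2*R) = (R - 30)*(2*R) = (-30 + R)*(2*R) = 2*R*(-30 + R))
-16217/A(-688) = -16217*(-1/(1376*(-30 - 688))) = -16217/(2*(-688)*(-718)) = -16217/987968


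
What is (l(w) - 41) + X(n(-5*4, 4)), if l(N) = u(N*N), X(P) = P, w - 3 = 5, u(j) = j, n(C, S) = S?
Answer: 27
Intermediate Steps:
w = 8 (w = 3 + 5 = 8)
l(N) = N² (l(N) = N*N = N²)
(l(w) - 41) + X(n(-5*4, 4)) = (8² - 41) + 4 = (64 - 41) + 4 = 23 + 4 = 27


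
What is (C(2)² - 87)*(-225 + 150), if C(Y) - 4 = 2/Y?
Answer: 4650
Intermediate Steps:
C(Y) = 4 + 2/Y
(C(2)² - 87)*(-225 + 150) = ((4 + 2/2)² - 87)*(-225 + 150) = ((4 + 2*(½))² - 87)*(-75) = ((4 + 1)² - 87)*(-75) = (5² - 87)*(-75) = (25 - 87)*(-75) = -62*(-75) = 4650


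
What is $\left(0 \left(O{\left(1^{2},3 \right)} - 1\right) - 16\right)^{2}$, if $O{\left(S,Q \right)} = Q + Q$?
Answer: $256$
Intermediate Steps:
$O{\left(S,Q \right)} = 2 Q$
$\left(0 \left(O{\left(1^{2},3 \right)} - 1\right) - 16\right)^{2} = \left(0 \left(2 \cdot 3 - 1\right) - 16\right)^{2} = \left(0 \left(6 - 1\right) - 16\right)^{2} = \left(0 \cdot 5 - 16\right)^{2} = \left(0 - 16\right)^{2} = \left(-16\right)^{2} = 256$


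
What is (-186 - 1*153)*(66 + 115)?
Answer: -61359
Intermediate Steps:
(-186 - 1*153)*(66 + 115) = (-186 - 153)*181 = -339*181 = -61359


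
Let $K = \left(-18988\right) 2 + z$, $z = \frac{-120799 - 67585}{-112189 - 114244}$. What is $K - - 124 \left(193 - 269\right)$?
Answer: $- \frac{10732735816}{226433} \approx -47399.0$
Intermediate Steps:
$z = \frac{188384}{226433}$ ($z = - \frac{188384}{-226433} = \left(-188384\right) \left(- \frac{1}{226433}\right) = \frac{188384}{226433} \approx 0.83196$)
$K = - \frac{8598831224}{226433}$ ($K = \left(-18988\right) 2 + \frac{188384}{226433} = -37976 + \frac{188384}{226433} = - \frac{8598831224}{226433} \approx -37975.0$)
$K - - 124 \left(193 - 269\right) = - \frac{8598831224}{226433} - - 124 \left(193 - 269\right) = - \frac{8598831224}{226433} - \left(-124\right) \left(-76\right) = - \frac{8598831224}{226433} - 9424 = - \frac{10732735816}{226433}$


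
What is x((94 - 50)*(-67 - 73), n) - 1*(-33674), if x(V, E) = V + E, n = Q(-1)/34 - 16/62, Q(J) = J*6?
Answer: 14499649/527 ≈ 27514.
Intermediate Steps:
Q(J) = 6*J
n = -229/527 (n = (6*(-1))/34 - 16/62 = -6*1/34 - 16*1/62 = -3/17 - 8/31 = -229/527 ≈ -0.43454)
x(V, E) = E + V
x((94 - 50)*(-67 - 73), n) - 1*(-33674) = (-229/527 + (94 - 50)*(-67 - 73)) - 1*(-33674) = (-229/527 + 44*(-140)) + 33674 = (-229/527 - 6160) + 33674 = -3246549/527 + 33674 = 14499649/527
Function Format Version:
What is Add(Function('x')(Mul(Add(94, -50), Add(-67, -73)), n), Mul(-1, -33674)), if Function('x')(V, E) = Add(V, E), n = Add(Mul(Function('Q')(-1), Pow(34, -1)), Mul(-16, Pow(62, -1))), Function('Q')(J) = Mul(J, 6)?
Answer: Rational(14499649, 527) ≈ 27514.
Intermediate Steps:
Function('Q')(J) = Mul(6, J)
n = Rational(-229, 527) (n = Add(Mul(Mul(6, -1), Pow(34, -1)), Mul(-16, Pow(62, -1))) = Add(Mul(-6, Rational(1, 34)), Mul(-16, Rational(1, 62))) = Add(Rational(-3, 17), Rational(-8, 31)) = Rational(-229, 527) ≈ -0.43454)
Function('x')(V, E) = Add(E, V)
Add(Function('x')(Mul(Add(94, -50), Add(-67, -73)), n), Mul(-1, -33674)) = Add(Add(Rational(-229, 527), Mul(Add(94, -50), Add(-67, -73))), Mul(-1, -33674)) = Add(Add(Rational(-229, 527), Mul(44, -140)), 33674) = Add(Add(Rational(-229, 527), -6160), 33674) = Add(Rational(-3246549, 527), 33674) = Rational(14499649, 527)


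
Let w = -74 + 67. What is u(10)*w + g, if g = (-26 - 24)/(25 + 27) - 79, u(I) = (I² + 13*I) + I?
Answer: -45759/26 ≈ -1760.0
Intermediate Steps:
u(I) = I² + 14*I
w = -7
g = -2079/26 (g = -50/52 - 79 = -50*1/52 - 79 = -25/26 - 79 = -2079/26 ≈ -79.962)
u(10)*w + g = (10*(14 + 10))*(-7) - 2079/26 = (10*24)*(-7) - 2079/26 = 240*(-7) - 2079/26 = -1680 - 2079/26 = -45759/26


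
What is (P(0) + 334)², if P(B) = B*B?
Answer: 111556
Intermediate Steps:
P(B) = B²
(P(0) + 334)² = (0² + 334)² = (0 + 334)² = 334² = 111556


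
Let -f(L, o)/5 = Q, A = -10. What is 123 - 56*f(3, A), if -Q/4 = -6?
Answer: 6843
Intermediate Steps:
Q = 24 (Q = -4*(-6) = 24)
f(L, o) = -120 (f(L, o) = -5*24 = -120)
123 - 56*f(3, A) = 123 - 56*(-120) = 123 + 6720 = 6843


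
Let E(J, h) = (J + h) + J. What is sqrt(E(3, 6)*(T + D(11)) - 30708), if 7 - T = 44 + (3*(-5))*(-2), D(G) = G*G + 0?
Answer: 6*I*sqrt(835) ≈ 173.38*I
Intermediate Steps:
D(G) = G**2 (D(G) = G**2 + 0 = G**2)
E(J, h) = h + 2*J
T = -67 (T = 7 - (44 + (3*(-5))*(-2)) = 7 - (44 - 15*(-2)) = 7 - (44 + 30) = 7 - 1*74 = 7 - 74 = -67)
sqrt(E(3, 6)*(T + D(11)) - 30708) = sqrt((6 + 2*3)*(-67 + 11**2) - 30708) = sqrt((6 + 6)*(-67 + 121) - 30708) = sqrt(12*54 - 30708) = sqrt(648 - 30708) = sqrt(-30060) = 6*I*sqrt(835)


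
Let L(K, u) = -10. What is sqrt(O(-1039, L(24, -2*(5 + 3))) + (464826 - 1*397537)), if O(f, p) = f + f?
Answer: sqrt(65211) ≈ 255.36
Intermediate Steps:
O(f, p) = 2*f
sqrt(O(-1039, L(24, -2*(5 + 3))) + (464826 - 1*397537)) = sqrt(2*(-1039) + (464826 - 1*397537)) = sqrt(-2078 + (464826 - 397537)) = sqrt(-2078 + 67289) = sqrt(65211)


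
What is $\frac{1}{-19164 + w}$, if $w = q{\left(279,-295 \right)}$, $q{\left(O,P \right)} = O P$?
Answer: $- \frac{1}{101469} \approx -9.8552 \cdot 10^{-6}$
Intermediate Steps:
$w = -82305$ ($w = 279 \left(-295\right) = -82305$)
$\frac{1}{-19164 + w} = \frac{1}{-19164 - 82305} = \frac{1}{-101469} = - \frac{1}{101469}$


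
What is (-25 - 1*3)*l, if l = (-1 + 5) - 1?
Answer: -84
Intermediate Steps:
l = 3 (l = 4 - 1 = 3)
(-25 - 1*3)*l = (-25 - 1*3)*3 = (-25 - 3)*3 = -28*3 = -84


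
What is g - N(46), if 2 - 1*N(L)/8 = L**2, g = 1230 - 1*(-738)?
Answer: 18880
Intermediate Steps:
g = 1968 (g = 1230 + 738 = 1968)
N(L) = 16 - 8*L**2
g - N(46) = 1968 - (16 - 8*46**2) = 1968 - (16 - 8*2116) = 1968 - (16 - 16928) = 1968 - 1*(-16912) = 1968 + 16912 = 18880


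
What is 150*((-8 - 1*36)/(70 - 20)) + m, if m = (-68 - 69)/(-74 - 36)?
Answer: -14383/110 ≈ -130.75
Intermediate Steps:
m = 137/110 (m = -137/(-110) = -137*(-1/110) = 137/110 ≈ 1.2455)
150*((-8 - 1*36)/(70 - 20)) + m = 150*((-8 - 1*36)/(70 - 20)) + 137/110 = 150*((-8 - 36)/50) + 137/110 = 150*(-44*1/50) + 137/110 = 150*(-22/25) + 137/110 = -132 + 137/110 = -14383/110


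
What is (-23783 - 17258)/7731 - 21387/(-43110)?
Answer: -178214957/37031490 ≈ -4.8125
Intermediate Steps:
(-23783 - 17258)/7731 - 21387/(-43110) = -41041*1/7731 - 21387*(-1/43110) = -41041/7731 + 7129/14370 = -178214957/37031490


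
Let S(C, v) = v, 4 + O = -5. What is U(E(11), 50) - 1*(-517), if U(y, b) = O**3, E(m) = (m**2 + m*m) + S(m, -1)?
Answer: -212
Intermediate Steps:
O = -9 (O = -4 - 5 = -9)
E(m) = -1 + 2*m**2 (E(m) = (m**2 + m*m) - 1 = (m**2 + m**2) - 1 = 2*m**2 - 1 = -1 + 2*m**2)
U(y, b) = -729 (U(y, b) = (-9)**3 = -729)
U(E(11), 50) - 1*(-517) = -729 - 1*(-517) = -729 + 517 = -212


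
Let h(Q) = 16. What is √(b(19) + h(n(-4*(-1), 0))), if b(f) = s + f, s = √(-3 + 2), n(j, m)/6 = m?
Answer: √(35 + I) ≈ 5.9167 + 0.08451*I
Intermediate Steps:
n(j, m) = 6*m
s = I (s = √(-1) = I ≈ 1.0*I)
b(f) = I + f
√(b(19) + h(n(-4*(-1), 0))) = √((I + 19) + 16) = √((19 + I) + 16) = √(35 + I)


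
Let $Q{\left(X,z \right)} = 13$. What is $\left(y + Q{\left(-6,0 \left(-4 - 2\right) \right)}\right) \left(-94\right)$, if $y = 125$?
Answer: $-12972$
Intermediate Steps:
$\left(y + Q{\left(-6,0 \left(-4 - 2\right) \right)}\right) \left(-94\right) = \left(125 + 13\right) \left(-94\right) = 138 \left(-94\right) = -12972$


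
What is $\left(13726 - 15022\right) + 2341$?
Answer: $1045$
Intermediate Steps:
$\left(13726 - 15022\right) + 2341 = -1296 + 2341 = 1045$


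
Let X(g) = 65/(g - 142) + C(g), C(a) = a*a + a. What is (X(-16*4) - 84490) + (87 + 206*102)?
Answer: -12228019/206 ≈ -59359.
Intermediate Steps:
C(a) = a + a² (C(a) = a² + a = a + a²)
X(g) = 65/(-142 + g) + g*(1 + g) (X(g) = 65/(g - 142) + g*(1 + g) = 65/(-142 + g) + g*(1 + g))
(X(-16*4) - 84490) + (87 + 206*102) = ((65 + (-16*4)³ - (-2272)*4 - 141*(-16*4)²)/(-142 - 16*4) - 84490) + (87 + 206*102) = ((65 + (-64)³ - 142*(-64) - 141*(-64)²)/(-142 - 64) - 84490) + (87 + 21012) = ((65 - 262144 + 9088 - 141*4096)/(-206) - 84490) + 21099 = (-(65 - 262144 + 9088 - 577536)/206 - 84490) + 21099 = (-1/206*(-830527) - 84490) + 21099 = (830527/206 - 84490) + 21099 = -16574413/206 + 21099 = -12228019/206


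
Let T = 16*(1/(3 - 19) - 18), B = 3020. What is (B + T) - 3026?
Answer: -295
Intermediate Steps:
T = -289 (T = 16*(1/(-16) - 18) = 16*(-1/16 - 18) = 16*(-289/16) = -289)
(B + T) - 3026 = (3020 - 289) - 3026 = 2731 - 3026 = -295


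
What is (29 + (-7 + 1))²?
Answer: 529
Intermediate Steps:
(29 + (-7 + 1))² = (29 - 6)² = 23² = 529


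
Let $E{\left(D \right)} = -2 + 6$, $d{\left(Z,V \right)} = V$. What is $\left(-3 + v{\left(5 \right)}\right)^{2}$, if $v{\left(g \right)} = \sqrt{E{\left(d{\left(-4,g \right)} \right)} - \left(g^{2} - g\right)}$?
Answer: $\left(3 - 4 i\right)^{2} \approx -7.0 - 24.0 i$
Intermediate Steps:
$E{\left(D \right)} = 4$
$v{\left(g \right)} = \sqrt{4 + g - g^{2}}$ ($v{\left(g \right)} = \sqrt{4 - \left(g^{2} - g\right)} = \sqrt{4 + g - g^{2}}$)
$\left(-3 + v{\left(5 \right)}\right)^{2} = \left(-3 + \sqrt{4 + 5 - 5^{2}}\right)^{2} = \left(-3 + \sqrt{4 + 5 - 25}\right)^{2} = \left(-3 + \sqrt{-16}\right)^{2} = \left(-3 + 4 i\right)^{2}$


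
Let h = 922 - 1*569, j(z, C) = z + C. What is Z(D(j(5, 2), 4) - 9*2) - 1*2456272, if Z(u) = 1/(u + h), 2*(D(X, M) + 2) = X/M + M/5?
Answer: -32842812872/13371 ≈ -2.4563e+6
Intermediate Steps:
j(z, C) = C + z
D(X, M) = -2 + M/10 + X/(2*M) (D(X, M) = -2 + (X/M + M/5)/2 = -2 + (M/5 + X/M)/2 = -2 + (M/10 + X/(2*M)) = -2 + M/10 + X/(2*M))
h = 353 (h = 922 - 569 = 353)
Z(u) = 1/(353 + u) (Z(u) = 1/(u + 353) = 1/(353 + u))
Z(D(j(5, 2), 4) - 9*2) - 1*2456272 = 1/(353 + ((-2 + (⅒)*4 + (½)*(2 + 5)/4) - 9*2)) - 1*2456272 = 1/(353 + ((-2 + ⅖ + (½)*7*(¼)) - 18)) - 2456272 = 1/(353 + ((-2 + ⅖ + 7/8) - 18)) - 2456272 = 1/(353 + (-29/40 - 18)) - 2456272 = 1/(353 - 749/40) - 2456272 = 1/(13371/40) - 2456272 = 40/13371 - 2456272 = -32842812872/13371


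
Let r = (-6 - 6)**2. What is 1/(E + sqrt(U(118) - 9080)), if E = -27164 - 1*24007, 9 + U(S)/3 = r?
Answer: -51171/2618479916 - 5*I*sqrt(347)/2618479916 ≈ -1.9542e-5 - 3.557e-8*I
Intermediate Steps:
r = 144 (r = (-12)**2 = 144)
U(S) = 405 (U(S) = -27 + 3*144 = -27 + 432 = 405)
E = -51171 (E = -27164 - 24007 = -51171)
1/(E + sqrt(U(118) - 9080)) = 1/(-51171 + sqrt(405 - 9080)) = 1/(-51171 + sqrt(-8675)) = 1/(-51171 + 5*I*sqrt(347))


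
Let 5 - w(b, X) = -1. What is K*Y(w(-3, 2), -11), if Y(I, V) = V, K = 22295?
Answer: -245245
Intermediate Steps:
w(b, X) = 6 (w(b, X) = 5 - 1*(-1) = 5 + 1 = 6)
K*Y(w(-3, 2), -11) = 22295*(-11) = -245245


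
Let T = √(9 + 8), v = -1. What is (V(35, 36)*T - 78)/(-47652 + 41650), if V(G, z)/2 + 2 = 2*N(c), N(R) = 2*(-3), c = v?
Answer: 39/3001 + 14*√17/3001 ≈ 0.032230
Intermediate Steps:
c = -1
N(R) = -6
T = √17 ≈ 4.1231
V(G, z) = -28 (V(G, z) = -4 + 2*(2*(-6)) = -4 + 2*(-12) = -4 - 24 = -28)
(V(35, 36)*T - 78)/(-47652 + 41650) = (-28*√17 - 78)/(-47652 + 41650) = (-78 - 28*√17)/(-6002) = (-78 - 28*√17)*(-1/6002) = 39/3001 + 14*√17/3001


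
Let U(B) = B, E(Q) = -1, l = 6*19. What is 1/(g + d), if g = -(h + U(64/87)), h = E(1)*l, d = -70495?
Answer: -87/6123211 ≈ -1.4208e-5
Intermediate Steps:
l = 114
h = -114 (h = -1*114 = -114)
g = 9854/87 (g = -(-114 + 64/87) = -1*(-9854/87) = 9854/87 ≈ 113.26)
1/(g + d) = 1/(9854/87 - 70495) = 1/(-6123211/87) = -87/6123211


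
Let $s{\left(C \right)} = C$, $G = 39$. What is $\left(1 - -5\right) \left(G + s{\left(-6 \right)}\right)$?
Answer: $198$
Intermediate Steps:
$\left(1 - -5\right) \left(G + s{\left(-6 \right)}\right) = \left(1 - -5\right) \left(39 - 6\right) = \left(1 + 5\right) 33 = 6 \cdot 33 = 198$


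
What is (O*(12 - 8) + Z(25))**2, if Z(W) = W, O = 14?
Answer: 6561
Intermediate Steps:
(O*(12 - 8) + Z(25))**2 = (14*(12 - 8) + 25)**2 = (14*4 + 25)**2 = (56 + 25)**2 = 81**2 = 6561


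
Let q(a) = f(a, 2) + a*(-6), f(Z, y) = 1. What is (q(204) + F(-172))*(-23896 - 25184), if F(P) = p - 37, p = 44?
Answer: 59681280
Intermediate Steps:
q(a) = 1 - 6*a (q(a) = 1 + a*(-6) = 1 - 6*a)
F(P) = 7 (F(P) = 44 - 37 = 7)
(q(204) + F(-172))*(-23896 - 25184) = ((1 - 6*204) + 7)*(-23896 - 25184) = ((1 - 1224) + 7)*(-49080) = (-1223 + 7)*(-49080) = -1216*(-49080) = 59681280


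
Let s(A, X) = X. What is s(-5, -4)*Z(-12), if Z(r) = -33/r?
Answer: -11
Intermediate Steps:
s(-5, -4)*Z(-12) = -(-132)/(-12) = -(-132)*(-1)/12 = -4*11/4 = -11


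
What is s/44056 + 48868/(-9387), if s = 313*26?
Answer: -1038268601/206776836 ≈ -5.0212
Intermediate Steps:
s = 8138
s/44056 + 48868/(-9387) = 8138/44056 + 48868/(-9387) = 8138*(1/44056) + 48868*(-1/9387) = 4069/22028 - 48868/9387 = -1038268601/206776836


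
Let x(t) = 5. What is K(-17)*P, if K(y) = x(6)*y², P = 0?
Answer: 0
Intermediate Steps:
K(y) = 5*y²
K(-17)*P = (5*(-17)²)*0 = (5*289)*0 = 1445*0 = 0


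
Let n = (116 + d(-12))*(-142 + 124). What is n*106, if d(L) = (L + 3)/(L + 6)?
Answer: -224190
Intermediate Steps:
d(L) = (3 + L)/(6 + L)
n = -2115 (n = (116 + (3 - 12)/(6 - 12))*(-142 + 124) = (116 - 9/(-6))*(-18) = (116 - 1/6*(-9))*(-18) = (116 + 3/2)*(-18) = (235/2)*(-18) = -2115)
n*106 = -2115*106 = -224190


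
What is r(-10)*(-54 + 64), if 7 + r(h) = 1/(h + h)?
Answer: -141/2 ≈ -70.500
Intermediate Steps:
r(h) = -7 + 1/(2*h) (r(h) = -7 + 1/(h + h) = -7 + 1/(2*h))
r(-10)*(-54 + 64) = (-7 + (½)/(-10))*(-54 + 64) = (-7 + (½)*(-⅒))*10 = (-7 - 1/20)*10 = -141/20*10 = -141/2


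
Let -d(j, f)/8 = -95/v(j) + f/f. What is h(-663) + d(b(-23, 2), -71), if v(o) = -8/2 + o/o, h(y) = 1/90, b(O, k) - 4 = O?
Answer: -23519/90 ≈ -261.32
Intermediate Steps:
b(O, k) = 4 + O
h(y) = 1/90
v(o) = -3 (v(o) = -8*1/2 + 1 = -4 + 1 = -3)
d(j, f) = -784/3 (d(j, f) = -8*(-95/(-3) + f/f) = -8*(-95*(-1/3) + 1) = -8*(95/3 + 1) = -8*98/3 = -784/3)
h(-663) + d(b(-23, 2), -71) = 1/90 - 784/3 = -23519/90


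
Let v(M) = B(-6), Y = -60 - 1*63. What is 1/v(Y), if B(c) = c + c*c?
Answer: 1/30 ≈ 0.033333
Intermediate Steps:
Y = -123 (Y = -60 - 63 = -123)
B(c) = c + c²
v(M) = 30 (v(M) = -6*(1 - 6) = -6*(-5) = 30)
1/v(Y) = 1/30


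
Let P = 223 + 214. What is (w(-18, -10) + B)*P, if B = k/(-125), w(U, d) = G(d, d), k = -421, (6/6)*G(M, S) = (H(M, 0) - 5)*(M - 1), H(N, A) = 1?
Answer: 2587477/125 ≈ 20700.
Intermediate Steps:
P = 437
G(M, S) = 4 - 4*M (G(M, S) = (1 - 5)*(M - 1) = -4*(-1 + M) = 4 - 4*M)
w(U, d) = 4 - 4*d
B = 421/125 (B = -421/(-125) = -421*(-1/125) = 421/125 ≈ 3.3680)
(w(-18, -10) + B)*P = ((4 - 4*(-10)) + 421/125)*437 = ((4 + 40) + 421/125)*437 = (44 + 421/125)*437 = (5921/125)*437 = 2587477/125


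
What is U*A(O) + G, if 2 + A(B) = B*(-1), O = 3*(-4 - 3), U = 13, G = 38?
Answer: 285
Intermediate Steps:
O = -21 (O = 3*(-7) = -21)
A(B) = -2 - B (A(B) = -2 + B*(-1) = -2 - B)
U*A(O) + G = 13*(-2 - 1*(-21)) + 38 = 13*(-2 + 21) + 38 = 13*19 + 38 = 247 + 38 = 285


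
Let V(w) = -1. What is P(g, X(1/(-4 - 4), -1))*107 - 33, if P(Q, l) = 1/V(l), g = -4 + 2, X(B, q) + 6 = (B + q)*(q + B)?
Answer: -140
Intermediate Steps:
X(B, q) = -6 + (B + q)² (X(B, q) = -6 + (B + q)*(q + B) = -6 + (B + q)*(B + q) = -6 + (B + q)²)
g = -2
P(Q, l) = -1 (P(Q, l) = 1/(-1) = -1)
P(g, X(1/(-4 - 4), -1))*107 - 33 = -1*107 - 33 = -107 - 33 = -140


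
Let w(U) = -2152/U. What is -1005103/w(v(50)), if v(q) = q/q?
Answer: 1005103/2152 ≈ 467.06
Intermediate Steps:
v(q) = 1
-1005103/w(v(50)) = -1005103/((-2152/1)) = -1005103/((-2152*1)) = -1005103/(-2152) = -1005103*(-1/2152) = 1005103/2152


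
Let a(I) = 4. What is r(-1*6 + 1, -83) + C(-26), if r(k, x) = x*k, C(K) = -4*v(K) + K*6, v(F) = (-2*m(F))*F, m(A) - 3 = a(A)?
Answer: -1197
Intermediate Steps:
m(A) = 7 (m(A) = 3 + 4 = 7)
v(F) = -14*F (v(F) = (-2*7)*F = -14*F)
C(K) = 62*K (C(K) = -(-56)*K + K*6 = 56*K + 6*K = 62*K)
r(k, x) = k*x
r(-1*6 + 1, -83) + C(-26) = (-1*6 + 1)*(-83) + 62*(-26) = (-6 + 1)*(-83) - 1612 = -5*(-83) - 1612 = 415 - 1612 = -1197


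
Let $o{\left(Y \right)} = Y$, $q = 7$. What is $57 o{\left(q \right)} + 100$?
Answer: $499$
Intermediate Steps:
$57 o{\left(q \right)} + 100 = 57 \cdot 7 + 100 = 399 + 100 = 499$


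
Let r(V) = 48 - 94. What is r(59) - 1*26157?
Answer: -26203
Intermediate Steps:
r(V) = -46
r(59) - 1*26157 = -46 - 1*26157 = -46 - 26157 = -26203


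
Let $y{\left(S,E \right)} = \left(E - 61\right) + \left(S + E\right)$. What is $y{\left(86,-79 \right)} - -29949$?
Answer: $29816$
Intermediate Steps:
$y{\left(S,E \right)} = -61 + S + 2 E$ ($y{\left(S,E \right)} = \left(-61 + E\right) + \left(E + S\right) = -61 + S + 2 E$)
$y{\left(86,-79 \right)} - -29949 = \left(-61 + 86 + 2 \left(-79\right)\right) - -29949 = \left(-61 + 86 - 158\right) + 29949 = -133 + 29949 = 29816$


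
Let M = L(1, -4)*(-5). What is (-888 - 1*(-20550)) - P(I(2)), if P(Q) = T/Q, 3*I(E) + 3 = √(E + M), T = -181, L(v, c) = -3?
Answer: 158925/8 + 543*√17/8 ≈ 20145.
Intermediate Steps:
M = 15 (M = -3*(-5) = 15)
I(E) = -1 + √(15 + E)/3 (I(E) = -1 + √(E + 15)/3 = -1 + √(15 + E)/3)
P(Q) = -181/Q
(-888 - 1*(-20550)) - P(I(2)) = (-888 - 1*(-20550)) - (-181)/(-1 + √(15 + 2)/3) = (-888 + 20550) - (-181)/(-1 + √17/3) = 19662 + 181/(-1 + √17/3)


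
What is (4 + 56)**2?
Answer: 3600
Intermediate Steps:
(4 + 56)**2 = 60**2 = 3600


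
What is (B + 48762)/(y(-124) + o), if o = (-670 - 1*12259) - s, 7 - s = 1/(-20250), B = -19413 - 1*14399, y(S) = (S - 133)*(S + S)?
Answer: 302737500/1028699999 ≈ 0.29429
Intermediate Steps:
y(S) = 2*S*(-133 + S) (y(S) = (-133 + S)*(2*S) = 2*S*(-133 + S))
B = -33812 (B = -19413 - 14399 = -33812)
s = 141751/20250 (s = 7 - 1/(-20250) = 7 - 1*(-1/20250) = 7 + 1/20250 = 141751/20250 ≈ 7.0000)
o = -261954001/20250 (o = (-670 - 1*12259) - 1*141751/20250 = (-670 - 12259) - 141751/20250 = -12929 - 141751/20250 = -261954001/20250 ≈ -12936.)
(B + 48762)/(y(-124) + o) = (-33812 + 48762)/(2*(-124)*(-133 - 124) - 261954001/20250) = 14950/(2*(-124)*(-257) - 261954001/20250) = 14950/(63736 - 261954001/20250) = 14950/(1028699999/20250) = 14950*(20250/1028699999) = 302737500/1028699999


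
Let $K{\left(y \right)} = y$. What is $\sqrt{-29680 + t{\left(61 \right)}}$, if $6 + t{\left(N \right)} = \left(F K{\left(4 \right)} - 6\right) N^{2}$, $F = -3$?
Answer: $2 i \sqrt{24166} \approx 310.91 i$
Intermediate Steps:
$t{\left(N \right)} = -6 - 18 N^{2}$ ($t{\left(N \right)} = -6 + \left(\left(-3\right) 4 - 6\right) N^{2} = -6 + \left(-12 - 6\right) N^{2} = -6 - 18 N^{2}$)
$\sqrt{-29680 + t{\left(61 \right)}} = \sqrt{-29680 - \left(6 + 18 \cdot 61^{2}\right)} = \sqrt{-29680 - 66984} = \sqrt{-96664} = 2 i \sqrt{24166}$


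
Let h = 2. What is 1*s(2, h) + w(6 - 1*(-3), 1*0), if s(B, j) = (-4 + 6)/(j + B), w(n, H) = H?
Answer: 1/2 ≈ 0.50000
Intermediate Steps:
s(B, j) = 2/(B + j)
1*s(2, h) + w(6 - 1*(-3), 1*0) = 1*(2/(2 + 2)) + 1*0 = 1*(2/4) + 0 = 1*(2*(1/4)) + 0 = 1*(1/2) + 0 = 1/2 + 0 = 1/2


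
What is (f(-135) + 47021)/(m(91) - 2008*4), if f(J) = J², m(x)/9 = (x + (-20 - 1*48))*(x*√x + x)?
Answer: -352491515/16086507877 + 614519451*√91/16086507877 ≈ 0.34250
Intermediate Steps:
m(x) = 9*(-68 + x)*(x + x^(3/2)) (m(x) = 9*((x + (-20 - 1*48))*(x*√x + x)) = 9*((x + (-20 - 48))*(x^(3/2) + x)) = 9*((x - 68)*(x + x^(3/2))) = 9*((-68 + x)*(x + x^(3/2))) = 9*(-68 + x)*(x + x^(3/2)))
(f(-135) + 47021)/(m(91) - 2008*4) = ((-135)² + 47021)/((-612*91 - 55692*√91 + 9*91² + 9*91^(5/2)) - 2008*4) = (18225 + 47021)/((-55692 - 55692*√91 + 9*8281 + 9*(8281*√91)) - 8032) = 65246/((-55692 - 55692*√91 + 74529 + 74529*√91) - 8032) = 65246/((18837 + 18837*√91) - 8032) = 65246/(10805 + 18837*√91)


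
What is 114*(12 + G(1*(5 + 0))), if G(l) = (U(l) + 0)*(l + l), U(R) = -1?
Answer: 228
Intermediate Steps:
G(l) = -2*l (G(l) = (-1 + 0)*(l + l) = -2*l)
114*(12 + G(1*(5 + 0))) = 114*(12 - 2*(5 + 0)) = 114*(12 - 2*5) = 114*(12 - 10) = 114*2 = 228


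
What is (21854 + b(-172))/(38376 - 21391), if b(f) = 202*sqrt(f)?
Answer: 21854/16985 + 404*I*sqrt(43)/16985 ≈ 1.2867 + 0.15597*I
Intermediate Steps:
(21854 + b(-172))/(38376 - 21391) = (21854 + 202*sqrt(-172))/(38376 - 21391) = (21854 + 202*(2*I*sqrt(43)))/16985 = (21854 + 404*I*sqrt(43))*(1/16985) = 21854/16985 + 404*I*sqrt(43)/16985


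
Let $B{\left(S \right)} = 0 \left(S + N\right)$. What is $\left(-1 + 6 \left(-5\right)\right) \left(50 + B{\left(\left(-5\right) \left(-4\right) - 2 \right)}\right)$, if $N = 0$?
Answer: $-1550$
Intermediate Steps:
$B{\left(S \right)} = 0$ ($B{\left(S \right)} = 0 \left(S + 0\right) = 0 S = 0$)
$\left(-1 + 6 \left(-5\right)\right) \left(50 + B{\left(\left(-5\right) \left(-4\right) - 2 \right)}\right) = \left(-1 + 6 \left(-5\right)\right) \left(50 + 0\right) = \left(-1 - 30\right) 50 = \left(-31\right) 50 = -1550$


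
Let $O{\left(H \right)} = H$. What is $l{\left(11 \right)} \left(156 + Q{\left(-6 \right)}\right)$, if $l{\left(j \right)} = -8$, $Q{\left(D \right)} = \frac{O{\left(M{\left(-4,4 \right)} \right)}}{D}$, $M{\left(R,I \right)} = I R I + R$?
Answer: $- \frac{4016}{3} \approx -1338.7$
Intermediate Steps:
$M{\left(R,I \right)} = R + R I^{2}$ ($M{\left(R,I \right)} = R I^{2} + R = R + R I^{2}$)
$Q{\left(D \right)} = - \frac{68}{D}$ ($Q{\left(D \right)} = \frac{\left(-4\right) \left(1 + 4^{2}\right)}{D} = \frac{\left(-4\right) \left(1 + 16\right)}{D} = \frac{\left(-4\right) 17}{D} = - \frac{68}{D}$)
$l{\left(11 \right)} \left(156 + Q{\left(-6 \right)}\right) = - 8 \left(156 - \frac{68}{-6}\right) = - 8 \left(156 - - \frac{34}{3}\right) = - 8 \left(156 + \frac{34}{3}\right) = \left(-8\right) \frac{502}{3} = - \frac{4016}{3}$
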